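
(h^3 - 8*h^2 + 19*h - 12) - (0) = h^3 - 8*h^2 + 19*h - 12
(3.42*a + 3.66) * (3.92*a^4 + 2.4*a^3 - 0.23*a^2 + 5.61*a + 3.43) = 13.4064*a^5 + 22.5552*a^4 + 7.9974*a^3 + 18.3444*a^2 + 32.2632*a + 12.5538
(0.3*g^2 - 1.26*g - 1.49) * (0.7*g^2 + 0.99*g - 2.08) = 0.21*g^4 - 0.585*g^3 - 2.9144*g^2 + 1.1457*g + 3.0992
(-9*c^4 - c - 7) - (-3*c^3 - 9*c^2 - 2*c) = -9*c^4 + 3*c^3 + 9*c^2 + c - 7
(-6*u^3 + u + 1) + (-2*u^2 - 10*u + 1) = -6*u^3 - 2*u^2 - 9*u + 2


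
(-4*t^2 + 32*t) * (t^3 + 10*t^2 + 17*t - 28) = -4*t^5 - 8*t^4 + 252*t^3 + 656*t^2 - 896*t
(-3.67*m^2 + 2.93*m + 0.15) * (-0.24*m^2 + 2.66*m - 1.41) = 0.8808*m^4 - 10.4654*m^3 + 12.9325*m^2 - 3.7323*m - 0.2115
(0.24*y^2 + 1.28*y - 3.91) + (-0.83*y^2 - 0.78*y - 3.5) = -0.59*y^2 + 0.5*y - 7.41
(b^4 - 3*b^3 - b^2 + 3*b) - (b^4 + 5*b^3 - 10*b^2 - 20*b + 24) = -8*b^3 + 9*b^2 + 23*b - 24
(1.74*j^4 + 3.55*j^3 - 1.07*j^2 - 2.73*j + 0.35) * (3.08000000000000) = 5.3592*j^4 + 10.934*j^3 - 3.2956*j^2 - 8.4084*j + 1.078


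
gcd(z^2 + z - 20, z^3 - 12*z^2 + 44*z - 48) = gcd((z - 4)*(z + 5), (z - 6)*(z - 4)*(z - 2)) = z - 4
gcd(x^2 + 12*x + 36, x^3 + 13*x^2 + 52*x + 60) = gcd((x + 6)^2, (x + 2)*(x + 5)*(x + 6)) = x + 6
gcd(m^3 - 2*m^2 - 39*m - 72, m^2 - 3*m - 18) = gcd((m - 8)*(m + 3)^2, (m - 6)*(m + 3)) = m + 3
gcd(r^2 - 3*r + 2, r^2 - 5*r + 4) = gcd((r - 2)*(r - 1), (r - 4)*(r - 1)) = r - 1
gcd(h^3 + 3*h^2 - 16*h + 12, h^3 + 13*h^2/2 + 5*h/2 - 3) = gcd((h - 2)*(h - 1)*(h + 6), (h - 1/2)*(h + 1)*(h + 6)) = h + 6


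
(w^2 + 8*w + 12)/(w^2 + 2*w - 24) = (w + 2)/(w - 4)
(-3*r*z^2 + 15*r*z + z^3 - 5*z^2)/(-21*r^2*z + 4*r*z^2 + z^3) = (z - 5)/(7*r + z)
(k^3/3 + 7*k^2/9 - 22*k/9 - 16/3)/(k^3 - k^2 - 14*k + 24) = (3*k^3 + 7*k^2 - 22*k - 48)/(9*(k^3 - k^2 - 14*k + 24))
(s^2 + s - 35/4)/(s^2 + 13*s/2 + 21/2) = (s - 5/2)/(s + 3)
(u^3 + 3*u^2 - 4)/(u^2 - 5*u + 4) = (u^2 + 4*u + 4)/(u - 4)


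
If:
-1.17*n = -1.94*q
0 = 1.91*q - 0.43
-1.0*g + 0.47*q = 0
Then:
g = 0.11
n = 0.37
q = 0.23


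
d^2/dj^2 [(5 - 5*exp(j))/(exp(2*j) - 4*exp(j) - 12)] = 5*(-exp(4*j) - 84*exp(2*j) + 112*exp(j) - 192)*exp(j)/(exp(6*j) - 12*exp(5*j) + 12*exp(4*j) + 224*exp(3*j) - 144*exp(2*j) - 1728*exp(j) - 1728)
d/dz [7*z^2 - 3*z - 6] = 14*z - 3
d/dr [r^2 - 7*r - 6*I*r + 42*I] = 2*r - 7 - 6*I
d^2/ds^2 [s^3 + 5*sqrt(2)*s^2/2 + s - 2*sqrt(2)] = 6*s + 5*sqrt(2)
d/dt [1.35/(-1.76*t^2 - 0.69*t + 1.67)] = (4.752*t + 0.9315)/(1.76*t^2 + 0.69*t - 1.67)^2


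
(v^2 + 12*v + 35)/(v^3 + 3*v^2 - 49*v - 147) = (v + 5)/(v^2 - 4*v - 21)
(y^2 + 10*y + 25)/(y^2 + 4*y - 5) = (y + 5)/(y - 1)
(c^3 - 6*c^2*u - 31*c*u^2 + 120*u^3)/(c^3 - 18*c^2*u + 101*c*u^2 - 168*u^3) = (-c - 5*u)/(-c + 7*u)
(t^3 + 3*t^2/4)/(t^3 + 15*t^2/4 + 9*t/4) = t/(t + 3)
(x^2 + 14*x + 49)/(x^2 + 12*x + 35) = (x + 7)/(x + 5)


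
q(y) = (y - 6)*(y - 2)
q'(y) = 2*y - 8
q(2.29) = -1.08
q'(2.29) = -3.42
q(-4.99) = 76.82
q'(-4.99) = -17.98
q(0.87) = 5.80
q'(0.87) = -6.26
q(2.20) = -0.76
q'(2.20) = -3.60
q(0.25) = 10.06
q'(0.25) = -7.50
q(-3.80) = 56.84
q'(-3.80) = -15.60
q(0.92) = 5.49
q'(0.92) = -6.16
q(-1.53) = 26.58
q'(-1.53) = -11.06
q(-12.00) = 252.00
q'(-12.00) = -32.00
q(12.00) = 60.00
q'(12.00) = 16.00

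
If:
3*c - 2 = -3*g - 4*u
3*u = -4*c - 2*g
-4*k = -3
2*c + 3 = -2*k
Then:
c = -9/4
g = -39/4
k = 3/4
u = 19/2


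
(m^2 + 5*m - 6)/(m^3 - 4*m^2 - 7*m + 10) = (m + 6)/(m^2 - 3*m - 10)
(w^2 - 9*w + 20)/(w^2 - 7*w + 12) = (w - 5)/(w - 3)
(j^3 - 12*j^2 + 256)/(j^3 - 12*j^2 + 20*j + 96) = (j^2 - 4*j - 32)/(j^2 - 4*j - 12)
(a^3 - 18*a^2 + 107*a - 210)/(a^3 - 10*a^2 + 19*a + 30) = (a - 7)/(a + 1)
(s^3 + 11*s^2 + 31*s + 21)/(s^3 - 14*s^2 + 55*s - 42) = (s^3 + 11*s^2 + 31*s + 21)/(s^3 - 14*s^2 + 55*s - 42)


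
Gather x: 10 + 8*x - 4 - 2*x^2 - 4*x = -2*x^2 + 4*x + 6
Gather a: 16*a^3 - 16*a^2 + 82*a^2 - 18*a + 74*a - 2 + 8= 16*a^3 + 66*a^2 + 56*a + 6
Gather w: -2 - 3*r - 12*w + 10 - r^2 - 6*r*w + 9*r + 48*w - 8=-r^2 + 6*r + w*(36 - 6*r)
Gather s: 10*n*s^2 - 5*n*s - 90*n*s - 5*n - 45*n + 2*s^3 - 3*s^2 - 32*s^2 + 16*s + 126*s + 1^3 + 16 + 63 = -50*n + 2*s^3 + s^2*(10*n - 35) + s*(142 - 95*n) + 80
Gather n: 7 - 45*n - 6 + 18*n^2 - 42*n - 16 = 18*n^2 - 87*n - 15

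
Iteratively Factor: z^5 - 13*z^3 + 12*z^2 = (z + 4)*(z^4 - 4*z^3 + 3*z^2) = z*(z + 4)*(z^3 - 4*z^2 + 3*z) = z^2*(z + 4)*(z^2 - 4*z + 3) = z^2*(z - 1)*(z + 4)*(z - 3)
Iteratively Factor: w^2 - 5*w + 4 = (w - 1)*(w - 4)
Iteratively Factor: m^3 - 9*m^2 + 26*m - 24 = (m - 3)*(m^2 - 6*m + 8) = (m - 4)*(m - 3)*(m - 2)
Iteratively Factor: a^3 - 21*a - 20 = (a + 4)*(a^2 - 4*a - 5) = (a + 1)*(a + 4)*(a - 5)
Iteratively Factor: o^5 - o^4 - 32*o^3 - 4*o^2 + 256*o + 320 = (o - 5)*(o^4 + 4*o^3 - 12*o^2 - 64*o - 64) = (o - 5)*(o + 2)*(o^3 + 2*o^2 - 16*o - 32) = (o - 5)*(o + 2)*(o + 4)*(o^2 - 2*o - 8) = (o - 5)*(o - 4)*(o + 2)*(o + 4)*(o + 2)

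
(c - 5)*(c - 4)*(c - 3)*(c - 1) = c^4 - 13*c^3 + 59*c^2 - 107*c + 60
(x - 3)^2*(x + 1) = x^3 - 5*x^2 + 3*x + 9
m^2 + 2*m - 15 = (m - 3)*(m + 5)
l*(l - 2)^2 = l^3 - 4*l^2 + 4*l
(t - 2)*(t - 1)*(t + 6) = t^3 + 3*t^2 - 16*t + 12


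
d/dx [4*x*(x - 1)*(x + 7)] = 12*x^2 + 48*x - 28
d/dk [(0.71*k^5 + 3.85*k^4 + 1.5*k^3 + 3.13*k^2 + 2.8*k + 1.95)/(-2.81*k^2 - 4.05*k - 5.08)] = (-5.9853*k^6 - 33.139*k^5 - 69.0265*k^4 - 90.382*k^3 - 27.6685*k^2 - 20.8418*k - 6.3265)/(7.8961*k^4 + 22.761*k^3 + 44.9521*k^2 + 41.148*k + 25.8064)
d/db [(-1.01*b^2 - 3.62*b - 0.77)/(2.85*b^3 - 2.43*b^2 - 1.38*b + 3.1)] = (2.8785*b^4 + 20.634*b^3 - 0.8193*b^2 - 10.0042*b - 12.2846)/(8.1225*b^6 - 13.851*b^5 - 1.9611*b^4 + 24.3768*b^3 - 13.1616*b^2 - 8.556*b + 9.61)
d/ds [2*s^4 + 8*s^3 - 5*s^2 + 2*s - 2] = 8*s^3 + 24*s^2 - 10*s + 2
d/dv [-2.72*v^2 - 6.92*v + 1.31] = -5.44*v - 6.92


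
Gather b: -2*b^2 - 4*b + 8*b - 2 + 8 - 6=-2*b^2 + 4*b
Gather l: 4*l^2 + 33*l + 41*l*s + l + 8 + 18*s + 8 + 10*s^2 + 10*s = 4*l^2 + l*(41*s + 34) + 10*s^2 + 28*s + 16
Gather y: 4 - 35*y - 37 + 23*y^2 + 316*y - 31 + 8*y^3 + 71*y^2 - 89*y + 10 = 8*y^3 + 94*y^2 + 192*y - 54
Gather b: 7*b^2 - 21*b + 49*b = 7*b^2 + 28*b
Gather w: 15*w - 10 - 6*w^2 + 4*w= -6*w^2 + 19*w - 10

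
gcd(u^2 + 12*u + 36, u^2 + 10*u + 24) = u + 6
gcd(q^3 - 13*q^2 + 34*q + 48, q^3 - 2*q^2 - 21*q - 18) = q^2 - 5*q - 6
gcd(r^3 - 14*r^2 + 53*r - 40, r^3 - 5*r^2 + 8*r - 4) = r - 1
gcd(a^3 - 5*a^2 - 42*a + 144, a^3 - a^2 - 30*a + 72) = a^2 + 3*a - 18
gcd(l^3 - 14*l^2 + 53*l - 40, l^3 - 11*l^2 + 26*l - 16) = l^2 - 9*l + 8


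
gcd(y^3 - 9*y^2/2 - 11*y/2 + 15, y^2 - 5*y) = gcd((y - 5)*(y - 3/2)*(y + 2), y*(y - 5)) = y - 5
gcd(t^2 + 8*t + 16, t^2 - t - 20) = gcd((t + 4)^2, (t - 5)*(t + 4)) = t + 4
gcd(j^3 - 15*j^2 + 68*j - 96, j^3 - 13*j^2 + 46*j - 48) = j^2 - 11*j + 24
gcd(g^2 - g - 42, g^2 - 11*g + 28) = g - 7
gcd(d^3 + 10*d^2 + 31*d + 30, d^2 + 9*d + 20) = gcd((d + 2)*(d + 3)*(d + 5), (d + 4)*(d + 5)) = d + 5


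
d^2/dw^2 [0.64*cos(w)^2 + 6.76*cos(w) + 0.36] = -6.76*cos(w) - 1.28*cos(2*w)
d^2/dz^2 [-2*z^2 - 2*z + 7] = -4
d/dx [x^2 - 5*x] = 2*x - 5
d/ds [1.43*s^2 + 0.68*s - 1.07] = 2.86*s + 0.68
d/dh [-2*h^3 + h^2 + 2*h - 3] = -6*h^2 + 2*h + 2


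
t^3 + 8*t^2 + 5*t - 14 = (t - 1)*(t + 2)*(t + 7)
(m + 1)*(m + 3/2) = m^2 + 5*m/2 + 3/2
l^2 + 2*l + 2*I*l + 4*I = (l + 2)*(l + 2*I)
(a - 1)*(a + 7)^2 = a^3 + 13*a^2 + 35*a - 49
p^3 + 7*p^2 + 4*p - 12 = (p - 1)*(p + 2)*(p + 6)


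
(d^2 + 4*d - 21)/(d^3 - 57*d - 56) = (d - 3)/(d^2 - 7*d - 8)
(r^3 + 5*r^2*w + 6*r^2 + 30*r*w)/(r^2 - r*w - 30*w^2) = r*(r + 6)/(r - 6*w)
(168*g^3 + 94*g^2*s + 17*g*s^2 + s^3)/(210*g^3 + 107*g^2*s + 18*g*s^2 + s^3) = (4*g + s)/(5*g + s)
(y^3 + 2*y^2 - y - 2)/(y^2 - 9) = (y^3 + 2*y^2 - y - 2)/(y^2 - 9)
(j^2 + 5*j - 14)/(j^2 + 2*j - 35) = (j - 2)/(j - 5)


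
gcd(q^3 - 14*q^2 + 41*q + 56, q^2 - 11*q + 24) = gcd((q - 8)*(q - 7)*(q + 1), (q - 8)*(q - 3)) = q - 8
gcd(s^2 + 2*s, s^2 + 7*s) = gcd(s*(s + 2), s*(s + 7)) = s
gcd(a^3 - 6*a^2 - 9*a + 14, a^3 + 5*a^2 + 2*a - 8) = a^2 + a - 2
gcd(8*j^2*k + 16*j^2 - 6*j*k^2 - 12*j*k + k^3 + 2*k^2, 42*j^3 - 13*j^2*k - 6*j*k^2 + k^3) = 2*j - k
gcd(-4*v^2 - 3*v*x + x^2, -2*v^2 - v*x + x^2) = v + x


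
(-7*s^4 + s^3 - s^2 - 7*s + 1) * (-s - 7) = 7*s^5 + 48*s^4 - 6*s^3 + 14*s^2 + 48*s - 7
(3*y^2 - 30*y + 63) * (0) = 0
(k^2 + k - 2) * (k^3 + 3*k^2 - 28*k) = k^5 + 4*k^4 - 27*k^3 - 34*k^2 + 56*k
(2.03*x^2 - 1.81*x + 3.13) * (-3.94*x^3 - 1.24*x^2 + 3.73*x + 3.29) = -7.9982*x^5 + 4.6142*x^4 - 2.5159*x^3 - 3.9538*x^2 + 5.72*x + 10.2977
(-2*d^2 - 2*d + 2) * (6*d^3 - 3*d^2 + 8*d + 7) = -12*d^5 - 6*d^4 + 2*d^3 - 36*d^2 + 2*d + 14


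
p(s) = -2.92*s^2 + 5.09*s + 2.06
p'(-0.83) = 9.94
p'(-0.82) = 9.88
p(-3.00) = -39.49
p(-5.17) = -102.30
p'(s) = 5.09 - 5.84*s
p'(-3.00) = 22.61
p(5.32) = -53.50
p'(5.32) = -25.98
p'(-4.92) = 33.82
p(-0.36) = -0.15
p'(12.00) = -64.99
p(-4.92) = -93.67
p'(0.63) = 1.41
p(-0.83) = -4.18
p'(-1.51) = 13.91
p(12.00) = -357.34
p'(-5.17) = 35.28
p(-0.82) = -4.08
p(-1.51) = -12.28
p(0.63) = 4.11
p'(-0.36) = 7.19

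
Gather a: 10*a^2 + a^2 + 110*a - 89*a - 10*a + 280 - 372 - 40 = 11*a^2 + 11*a - 132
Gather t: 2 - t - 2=-t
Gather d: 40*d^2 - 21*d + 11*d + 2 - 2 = 40*d^2 - 10*d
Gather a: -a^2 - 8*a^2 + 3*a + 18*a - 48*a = -9*a^2 - 27*a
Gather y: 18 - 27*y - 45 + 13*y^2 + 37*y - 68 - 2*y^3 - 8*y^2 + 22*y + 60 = -2*y^3 + 5*y^2 + 32*y - 35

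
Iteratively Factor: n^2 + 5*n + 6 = (n + 3)*(n + 2)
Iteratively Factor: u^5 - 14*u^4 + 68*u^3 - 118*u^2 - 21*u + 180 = (u - 5)*(u^4 - 9*u^3 + 23*u^2 - 3*u - 36) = (u - 5)*(u - 3)*(u^3 - 6*u^2 + 5*u + 12) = (u - 5)*(u - 3)^2*(u^2 - 3*u - 4) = (u - 5)*(u - 3)^2*(u + 1)*(u - 4)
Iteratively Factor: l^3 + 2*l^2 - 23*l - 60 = (l + 3)*(l^2 - l - 20) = (l + 3)*(l + 4)*(l - 5)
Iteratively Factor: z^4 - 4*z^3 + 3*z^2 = (z)*(z^3 - 4*z^2 + 3*z) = z*(z - 3)*(z^2 - z) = z^2*(z - 3)*(z - 1)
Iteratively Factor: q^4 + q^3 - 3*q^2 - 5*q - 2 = (q + 1)*(q^3 - 3*q - 2) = (q - 2)*(q + 1)*(q^2 + 2*q + 1) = (q - 2)*(q + 1)^2*(q + 1)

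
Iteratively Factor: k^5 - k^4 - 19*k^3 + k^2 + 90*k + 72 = (k - 3)*(k^4 + 2*k^3 - 13*k^2 - 38*k - 24) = (k - 3)*(k + 3)*(k^3 - k^2 - 10*k - 8) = (k - 3)*(k + 2)*(k + 3)*(k^2 - 3*k - 4) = (k - 3)*(k + 1)*(k + 2)*(k + 3)*(k - 4)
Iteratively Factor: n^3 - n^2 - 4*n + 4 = (n + 2)*(n^2 - 3*n + 2) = (n - 1)*(n + 2)*(n - 2)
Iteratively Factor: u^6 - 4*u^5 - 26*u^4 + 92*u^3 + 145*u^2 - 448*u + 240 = (u - 4)*(u^5 - 26*u^3 - 12*u^2 + 97*u - 60) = (u - 4)*(u - 1)*(u^4 + u^3 - 25*u^2 - 37*u + 60) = (u - 4)*(u - 1)^2*(u^3 + 2*u^2 - 23*u - 60) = (u - 4)*(u - 1)^2*(u + 4)*(u^2 - 2*u - 15) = (u - 5)*(u - 4)*(u - 1)^2*(u + 4)*(u + 3)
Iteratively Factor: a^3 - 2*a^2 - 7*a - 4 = (a - 4)*(a^2 + 2*a + 1) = (a - 4)*(a + 1)*(a + 1)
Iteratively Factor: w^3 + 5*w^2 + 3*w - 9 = (w - 1)*(w^2 + 6*w + 9) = (w - 1)*(w + 3)*(w + 3)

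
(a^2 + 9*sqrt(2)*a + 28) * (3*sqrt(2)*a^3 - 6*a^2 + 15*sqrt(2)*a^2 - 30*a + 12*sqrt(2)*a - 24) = 3*sqrt(2)*a^5 + 15*sqrt(2)*a^4 + 48*a^4 + 42*sqrt(2)*a^3 + 240*a^3 + 24*a^2 + 150*sqrt(2)*a^2 - 840*a + 120*sqrt(2)*a - 672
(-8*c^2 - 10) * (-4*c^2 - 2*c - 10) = 32*c^4 + 16*c^3 + 120*c^2 + 20*c + 100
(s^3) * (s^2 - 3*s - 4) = s^5 - 3*s^4 - 4*s^3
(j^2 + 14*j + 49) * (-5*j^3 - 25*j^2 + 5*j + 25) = -5*j^5 - 95*j^4 - 590*j^3 - 1130*j^2 + 595*j + 1225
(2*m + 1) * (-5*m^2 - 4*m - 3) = -10*m^3 - 13*m^2 - 10*m - 3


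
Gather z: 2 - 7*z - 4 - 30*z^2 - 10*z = -30*z^2 - 17*z - 2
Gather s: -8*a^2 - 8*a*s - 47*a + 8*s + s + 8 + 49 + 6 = -8*a^2 - 47*a + s*(9 - 8*a) + 63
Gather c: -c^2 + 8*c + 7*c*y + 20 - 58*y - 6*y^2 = -c^2 + c*(7*y + 8) - 6*y^2 - 58*y + 20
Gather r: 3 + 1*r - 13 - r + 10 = 0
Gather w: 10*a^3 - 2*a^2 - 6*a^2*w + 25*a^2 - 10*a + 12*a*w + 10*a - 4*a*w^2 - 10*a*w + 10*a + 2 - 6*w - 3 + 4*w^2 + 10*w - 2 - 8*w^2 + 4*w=10*a^3 + 23*a^2 + 10*a + w^2*(-4*a - 4) + w*(-6*a^2 + 2*a + 8) - 3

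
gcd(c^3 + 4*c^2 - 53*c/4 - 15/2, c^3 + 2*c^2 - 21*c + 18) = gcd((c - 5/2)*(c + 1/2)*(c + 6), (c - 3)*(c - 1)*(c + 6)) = c + 6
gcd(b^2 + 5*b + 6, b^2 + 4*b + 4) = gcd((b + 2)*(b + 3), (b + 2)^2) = b + 2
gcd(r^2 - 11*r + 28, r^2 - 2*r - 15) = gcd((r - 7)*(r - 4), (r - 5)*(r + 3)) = 1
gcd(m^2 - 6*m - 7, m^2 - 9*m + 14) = m - 7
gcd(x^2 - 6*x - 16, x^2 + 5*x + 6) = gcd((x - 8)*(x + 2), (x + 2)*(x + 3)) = x + 2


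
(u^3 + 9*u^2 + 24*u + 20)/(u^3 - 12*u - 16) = (u + 5)/(u - 4)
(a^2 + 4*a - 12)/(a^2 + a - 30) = (a - 2)/(a - 5)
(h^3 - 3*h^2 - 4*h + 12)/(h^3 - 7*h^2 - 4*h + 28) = (h - 3)/(h - 7)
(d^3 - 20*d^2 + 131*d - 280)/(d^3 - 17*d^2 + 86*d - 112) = (d - 5)/(d - 2)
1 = 1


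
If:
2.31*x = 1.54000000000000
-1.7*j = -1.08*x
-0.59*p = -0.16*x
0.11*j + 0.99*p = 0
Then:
No Solution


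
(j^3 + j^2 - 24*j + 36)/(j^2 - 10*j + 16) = (j^2 + 3*j - 18)/(j - 8)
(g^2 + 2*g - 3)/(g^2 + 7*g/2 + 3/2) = 2*(g - 1)/(2*g + 1)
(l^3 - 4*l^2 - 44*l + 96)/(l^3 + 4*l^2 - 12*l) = (l - 8)/l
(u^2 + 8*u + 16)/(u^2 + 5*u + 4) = (u + 4)/(u + 1)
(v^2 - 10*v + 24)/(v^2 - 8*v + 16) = (v - 6)/(v - 4)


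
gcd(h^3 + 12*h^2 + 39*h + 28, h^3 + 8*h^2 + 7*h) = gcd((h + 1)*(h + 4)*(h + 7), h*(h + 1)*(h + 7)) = h^2 + 8*h + 7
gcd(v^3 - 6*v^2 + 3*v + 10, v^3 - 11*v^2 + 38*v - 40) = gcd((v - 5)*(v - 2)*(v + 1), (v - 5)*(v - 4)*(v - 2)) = v^2 - 7*v + 10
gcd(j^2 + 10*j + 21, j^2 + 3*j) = j + 3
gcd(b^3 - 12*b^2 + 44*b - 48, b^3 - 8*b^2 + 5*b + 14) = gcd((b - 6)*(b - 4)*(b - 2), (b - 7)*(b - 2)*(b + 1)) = b - 2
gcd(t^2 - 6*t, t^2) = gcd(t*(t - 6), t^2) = t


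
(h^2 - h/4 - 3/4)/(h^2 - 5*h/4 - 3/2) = (h - 1)/(h - 2)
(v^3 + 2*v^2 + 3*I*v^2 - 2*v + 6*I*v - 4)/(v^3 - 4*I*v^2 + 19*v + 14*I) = (v + 2)/(v - 7*I)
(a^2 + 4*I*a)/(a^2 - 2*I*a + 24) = a/(a - 6*I)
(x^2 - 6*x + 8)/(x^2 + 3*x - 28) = (x - 2)/(x + 7)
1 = 1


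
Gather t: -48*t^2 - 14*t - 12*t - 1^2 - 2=-48*t^2 - 26*t - 3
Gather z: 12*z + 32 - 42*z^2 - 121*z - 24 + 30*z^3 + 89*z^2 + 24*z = 30*z^3 + 47*z^2 - 85*z + 8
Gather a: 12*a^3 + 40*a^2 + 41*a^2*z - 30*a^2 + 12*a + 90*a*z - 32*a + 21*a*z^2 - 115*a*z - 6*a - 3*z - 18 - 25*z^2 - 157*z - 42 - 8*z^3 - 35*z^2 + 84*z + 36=12*a^3 + a^2*(41*z + 10) + a*(21*z^2 - 25*z - 26) - 8*z^3 - 60*z^2 - 76*z - 24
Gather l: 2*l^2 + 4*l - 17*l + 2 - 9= 2*l^2 - 13*l - 7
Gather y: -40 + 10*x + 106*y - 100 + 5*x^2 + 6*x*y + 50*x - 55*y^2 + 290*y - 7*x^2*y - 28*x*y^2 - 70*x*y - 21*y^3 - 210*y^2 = 5*x^2 + 60*x - 21*y^3 + y^2*(-28*x - 265) + y*(-7*x^2 - 64*x + 396) - 140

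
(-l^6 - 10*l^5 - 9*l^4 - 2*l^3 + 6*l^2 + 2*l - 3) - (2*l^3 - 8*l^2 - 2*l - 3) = -l^6 - 10*l^5 - 9*l^4 - 4*l^3 + 14*l^2 + 4*l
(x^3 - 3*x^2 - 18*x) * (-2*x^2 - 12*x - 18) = -2*x^5 - 6*x^4 + 54*x^3 + 270*x^2 + 324*x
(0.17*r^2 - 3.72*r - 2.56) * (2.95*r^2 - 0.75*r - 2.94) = 0.5015*r^4 - 11.1015*r^3 - 5.2618*r^2 + 12.8568*r + 7.5264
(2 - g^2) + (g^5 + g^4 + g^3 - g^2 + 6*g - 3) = g^5 + g^4 + g^3 - 2*g^2 + 6*g - 1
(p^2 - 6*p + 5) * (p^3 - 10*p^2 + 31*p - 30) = p^5 - 16*p^4 + 96*p^3 - 266*p^2 + 335*p - 150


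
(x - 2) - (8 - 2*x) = 3*x - 10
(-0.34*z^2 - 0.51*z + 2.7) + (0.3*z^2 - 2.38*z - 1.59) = -0.04*z^2 - 2.89*z + 1.11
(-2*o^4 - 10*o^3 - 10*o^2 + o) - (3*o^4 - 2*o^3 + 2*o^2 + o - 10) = -5*o^4 - 8*o^3 - 12*o^2 + 10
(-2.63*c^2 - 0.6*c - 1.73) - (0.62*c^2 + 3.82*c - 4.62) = -3.25*c^2 - 4.42*c + 2.89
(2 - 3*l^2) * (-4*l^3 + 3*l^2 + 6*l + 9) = 12*l^5 - 9*l^4 - 26*l^3 - 21*l^2 + 12*l + 18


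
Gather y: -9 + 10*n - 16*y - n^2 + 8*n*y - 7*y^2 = -n^2 + 10*n - 7*y^2 + y*(8*n - 16) - 9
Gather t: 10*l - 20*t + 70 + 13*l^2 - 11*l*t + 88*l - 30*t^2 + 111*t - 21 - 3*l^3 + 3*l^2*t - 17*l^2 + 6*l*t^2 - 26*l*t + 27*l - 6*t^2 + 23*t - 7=-3*l^3 - 4*l^2 + 125*l + t^2*(6*l - 36) + t*(3*l^2 - 37*l + 114) + 42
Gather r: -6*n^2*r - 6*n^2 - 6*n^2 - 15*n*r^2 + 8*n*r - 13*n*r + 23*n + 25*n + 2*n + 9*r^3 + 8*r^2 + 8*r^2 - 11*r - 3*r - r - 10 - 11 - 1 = -12*n^2 + 50*n + 9*r^3 + r^2*(16 - 15*n) + r*(-6*n^2 - 5*n - 15) - 22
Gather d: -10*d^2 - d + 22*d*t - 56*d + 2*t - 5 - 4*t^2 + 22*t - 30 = -10*d^2 + d*(22*t - 57) - 4*t^2 + 24*t - 35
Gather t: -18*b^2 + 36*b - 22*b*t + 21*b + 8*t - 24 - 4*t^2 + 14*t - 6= -18*b^2 + 57*b - 4*t^2 + t*(22 - 22*b) - 30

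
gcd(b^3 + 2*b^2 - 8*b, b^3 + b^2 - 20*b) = b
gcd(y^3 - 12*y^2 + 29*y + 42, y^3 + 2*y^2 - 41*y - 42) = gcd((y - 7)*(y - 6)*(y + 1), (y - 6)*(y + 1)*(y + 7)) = y^2 - 5*y - 6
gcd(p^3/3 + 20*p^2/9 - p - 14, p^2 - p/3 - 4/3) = 1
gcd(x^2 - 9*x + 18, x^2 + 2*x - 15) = x - 3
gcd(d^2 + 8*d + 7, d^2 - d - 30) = 1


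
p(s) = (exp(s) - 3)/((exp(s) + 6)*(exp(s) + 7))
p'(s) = -(exp(s) - 3)*exp(s)/((exp(s) + 6)*(exp(s) + 7)^2) - (exp(s) - 3)*exp(s)/((exp(s) + 6)^2*(exp(s) + 7)) + exp(s)/((exp(s) + 6)*(exp(s) + 7)) = (-exp(2*s) + 6*exp(s) + 81)*exp(s)/(exp(4*s) + 26*exp(3*s) + 253*exp(2*s) + 1092*exp(s) + 1764)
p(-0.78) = -0.05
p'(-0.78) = 0.02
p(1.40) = 0.01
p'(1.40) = 0.03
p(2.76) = 0.03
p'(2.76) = -0.00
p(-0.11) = -0.04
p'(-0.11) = 0.03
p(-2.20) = -0.07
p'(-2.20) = 0.00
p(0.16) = -0.03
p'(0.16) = 0.03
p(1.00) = -0.00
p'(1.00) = 0.03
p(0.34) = -0.03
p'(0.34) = 0.03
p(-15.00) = -0.07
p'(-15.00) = 0.00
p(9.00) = 0.00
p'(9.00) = 0.00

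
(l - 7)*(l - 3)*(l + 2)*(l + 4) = l^4 - 4*l^3 - 31*l^2 + 46*l + 168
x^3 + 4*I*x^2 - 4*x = x*(x + 2*I)^2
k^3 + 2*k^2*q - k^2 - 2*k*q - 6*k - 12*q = (k - 3)*(k + 2)*(k + 2*q)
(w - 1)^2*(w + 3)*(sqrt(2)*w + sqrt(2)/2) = sqrt(2)*w^4 + 3*sqrt(2)*w^3/2 - 9*sqrt(2)*w^2/2 + sqrt(2)*w/2 + 3*sqrt(2)/2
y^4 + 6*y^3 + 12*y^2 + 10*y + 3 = (y + 1)^3*(y + 3)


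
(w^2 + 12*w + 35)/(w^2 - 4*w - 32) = (w^2 + 12*w + 35)/(w^2 - 4*w - 32)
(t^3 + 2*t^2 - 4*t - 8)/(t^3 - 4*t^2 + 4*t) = (t^2 + 4*t + 4)/(t*(t - 2))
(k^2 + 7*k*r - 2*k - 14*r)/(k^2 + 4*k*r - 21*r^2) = (2 - k)/(-k + 3*r)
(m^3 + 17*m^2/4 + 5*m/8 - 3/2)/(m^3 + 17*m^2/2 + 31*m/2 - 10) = (m + 3/4)/(m + 5)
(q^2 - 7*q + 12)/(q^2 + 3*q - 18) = (q - 4)/(q + 6)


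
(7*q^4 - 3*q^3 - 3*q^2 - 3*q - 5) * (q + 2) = 7*q^5 + 11*q^4 - 9*q^3 - 9*q^2 - 11*q - 10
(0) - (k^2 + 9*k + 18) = -k^2 - 9*k - 18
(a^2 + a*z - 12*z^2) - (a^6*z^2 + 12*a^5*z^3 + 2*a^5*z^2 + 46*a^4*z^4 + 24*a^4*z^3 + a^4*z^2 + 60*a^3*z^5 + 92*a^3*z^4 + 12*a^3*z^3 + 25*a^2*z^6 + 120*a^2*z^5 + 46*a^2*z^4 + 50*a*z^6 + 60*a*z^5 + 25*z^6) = -a^6*z^2 - 12*a^5*z^3 - 2*a^5*z^2 - 46*a^4*z^4 - 24*a^4*z^3 - a^4*z^2 - 60*a^3*z^5 - 92*a^3*z^4 - 12*a^3*z^3 - 25*a^2*z^6 - 120*a^2*z^5 - 46*a^2*z^4 + a^2 - 50*a*z^6 - 60*a*z^5 + a*z - 25*z^6 - 12*z^2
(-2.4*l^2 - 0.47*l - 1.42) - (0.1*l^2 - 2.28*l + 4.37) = -2.5*l^2 + 1.81*l - 5.79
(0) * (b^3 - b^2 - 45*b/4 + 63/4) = 0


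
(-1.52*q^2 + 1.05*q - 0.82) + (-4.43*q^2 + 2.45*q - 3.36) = -5.95*q^2 + 3.5*q - 4.18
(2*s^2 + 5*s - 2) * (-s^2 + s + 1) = -2*s^4 - 3*s^3 + 9*s^2 + 3*s - 2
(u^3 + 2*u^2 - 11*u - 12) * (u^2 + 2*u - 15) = u^5 + 4*u^4 - 22*u^3 - 64*u^2 + 141*u + 180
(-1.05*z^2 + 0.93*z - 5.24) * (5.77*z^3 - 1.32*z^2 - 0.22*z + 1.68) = -6.0585*z^5 + 6.7521*z^4 - 31.2314*z^3 + 4.9482*z^2 + 2.7152*z - 8.8032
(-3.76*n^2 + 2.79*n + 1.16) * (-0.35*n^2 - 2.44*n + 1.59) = 1.316*n^4 + 8.1979*n^3 - 13.192*n^2 + 1.6057*n + 1.8444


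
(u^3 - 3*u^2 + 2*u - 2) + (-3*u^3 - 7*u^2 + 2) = -2*u^3 - 10*u^2 + 2*u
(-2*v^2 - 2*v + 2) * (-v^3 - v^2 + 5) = 2*v^5 + 4*v^4 - 12*v^2 - 10*v + 10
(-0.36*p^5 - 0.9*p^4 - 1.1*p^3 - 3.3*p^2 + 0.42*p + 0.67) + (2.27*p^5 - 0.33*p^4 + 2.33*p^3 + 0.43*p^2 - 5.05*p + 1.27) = 1.91*p^5 - 1.23*p^4 + 1.23*p^3 - 2.87*p^2 - 4.63*p + 1.94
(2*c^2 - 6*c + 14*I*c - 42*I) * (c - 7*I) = 2*c^3 - 6*c^2 + 98*c - 294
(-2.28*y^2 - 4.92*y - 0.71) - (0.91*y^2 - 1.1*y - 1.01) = -3.19*y^2 - 3.82*y + 0.3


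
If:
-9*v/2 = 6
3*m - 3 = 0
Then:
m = 1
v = -4/3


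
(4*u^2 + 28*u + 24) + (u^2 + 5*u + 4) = 5*u^2 + 33*u + 28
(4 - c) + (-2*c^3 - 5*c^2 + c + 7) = -2*c^3 - 5*c^2 + 11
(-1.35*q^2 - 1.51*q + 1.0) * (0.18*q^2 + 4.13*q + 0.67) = -0.243*q^4 - 5.8473*q^3 - 6.9608*q^2 + 3.1183*q + 0.67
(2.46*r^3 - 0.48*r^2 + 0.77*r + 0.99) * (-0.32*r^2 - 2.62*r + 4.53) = -0.7872*r^5 - 6.2916*r^4 + 12.155*r^3 - 4.5086*r^2 + 0.8943*r + 4.4847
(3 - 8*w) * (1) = 3 - 8*w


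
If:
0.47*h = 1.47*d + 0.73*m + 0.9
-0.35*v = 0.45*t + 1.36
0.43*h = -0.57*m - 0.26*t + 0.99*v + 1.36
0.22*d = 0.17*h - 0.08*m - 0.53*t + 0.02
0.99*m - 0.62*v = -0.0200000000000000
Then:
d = -0.12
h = -2.00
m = -2.28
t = -0.21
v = -3.61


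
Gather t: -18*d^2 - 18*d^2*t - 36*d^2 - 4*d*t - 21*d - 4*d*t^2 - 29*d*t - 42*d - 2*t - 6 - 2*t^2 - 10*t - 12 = -54*d^2 - 63*d + t^2*(-4*d - 2) + t*(-18*d^2 - 33*d - 12) - 18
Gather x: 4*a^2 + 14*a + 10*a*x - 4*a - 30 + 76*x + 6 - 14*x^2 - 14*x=4*a^2 + 10*a - 14*x^2 + x*(10*a + 62) - 24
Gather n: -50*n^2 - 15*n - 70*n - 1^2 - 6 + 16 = -50*n^2 - 85*n + 9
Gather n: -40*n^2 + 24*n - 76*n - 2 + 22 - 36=-40*n^2 - 52*n - 16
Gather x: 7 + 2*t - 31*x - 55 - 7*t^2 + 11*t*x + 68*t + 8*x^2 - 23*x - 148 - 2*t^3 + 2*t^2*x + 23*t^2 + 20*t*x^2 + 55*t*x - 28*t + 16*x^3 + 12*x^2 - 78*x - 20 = -2*t^3 + 16*t^2 + 42*t + 16*x^3 + x^2*(20*t + 20) + x*(2*t^2 + 66*t - 132) - 216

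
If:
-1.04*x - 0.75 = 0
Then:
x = -0.72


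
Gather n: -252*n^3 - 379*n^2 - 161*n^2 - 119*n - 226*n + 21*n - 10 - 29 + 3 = -252*n^3 - 540*n^2 - 324*n - 36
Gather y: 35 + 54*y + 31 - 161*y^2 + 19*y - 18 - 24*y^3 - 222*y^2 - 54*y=-24*y^3 - 383*y^2 + 19*y + 48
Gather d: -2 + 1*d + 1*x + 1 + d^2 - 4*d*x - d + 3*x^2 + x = d^2 - 4*d*x + 3*x^2 + 2*x - 1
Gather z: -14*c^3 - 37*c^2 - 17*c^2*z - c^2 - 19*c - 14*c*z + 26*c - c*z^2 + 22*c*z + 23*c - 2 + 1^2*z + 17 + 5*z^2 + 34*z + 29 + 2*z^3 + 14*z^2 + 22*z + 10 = -14*c^3 - 38*c^2 + 30*c + 2*z^3 + z^2*(19 - c) + z*(-17*c^2 + 8*c + 57) + 54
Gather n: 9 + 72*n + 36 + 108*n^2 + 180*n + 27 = 108*n^2 + 252*n + 72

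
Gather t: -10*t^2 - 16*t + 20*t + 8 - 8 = -10*t^2 + 4*t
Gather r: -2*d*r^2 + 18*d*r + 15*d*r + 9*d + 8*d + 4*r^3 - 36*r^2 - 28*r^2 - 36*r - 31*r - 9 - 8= 17*d + 4*r^3 + r^2*(-2*d - 64) + r*(33*d - 67) - 17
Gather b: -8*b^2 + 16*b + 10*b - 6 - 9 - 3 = -8*b^2 + 26*b - 18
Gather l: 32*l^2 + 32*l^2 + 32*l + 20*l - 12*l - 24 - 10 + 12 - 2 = 64*l^2 + 40*l - 24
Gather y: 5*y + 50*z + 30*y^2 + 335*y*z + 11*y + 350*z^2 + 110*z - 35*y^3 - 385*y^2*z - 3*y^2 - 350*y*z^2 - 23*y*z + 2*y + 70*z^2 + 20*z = -35*y^3 + y^2*(27 - 385*z) + y*(-350*z^2 + 312*z + 18) + 420*z^2 + 180*z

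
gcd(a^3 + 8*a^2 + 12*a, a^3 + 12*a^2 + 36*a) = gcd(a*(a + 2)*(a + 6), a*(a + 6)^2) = a^2 + 6*a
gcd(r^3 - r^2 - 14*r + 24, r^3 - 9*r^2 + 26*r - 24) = r^2 - 5*r + 6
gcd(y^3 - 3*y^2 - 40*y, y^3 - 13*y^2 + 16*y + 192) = y - 8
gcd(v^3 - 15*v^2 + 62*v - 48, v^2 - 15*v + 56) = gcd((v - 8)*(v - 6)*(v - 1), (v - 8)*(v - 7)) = v - 8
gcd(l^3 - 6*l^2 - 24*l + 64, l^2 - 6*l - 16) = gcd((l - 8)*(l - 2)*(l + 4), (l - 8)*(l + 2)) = l - 8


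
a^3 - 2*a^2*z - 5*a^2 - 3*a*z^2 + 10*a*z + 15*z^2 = (a - 5)*(a - 3*z)*(a + z)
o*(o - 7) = o^2 - 7*o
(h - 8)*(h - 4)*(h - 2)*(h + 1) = h^4 - 13*h^3 + 42*h^2 - 8*h - 64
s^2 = s^2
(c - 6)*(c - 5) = c^2 - 11*c + 30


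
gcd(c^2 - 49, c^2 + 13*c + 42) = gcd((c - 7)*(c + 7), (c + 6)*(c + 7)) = c + 7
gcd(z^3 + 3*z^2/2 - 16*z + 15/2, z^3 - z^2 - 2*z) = 1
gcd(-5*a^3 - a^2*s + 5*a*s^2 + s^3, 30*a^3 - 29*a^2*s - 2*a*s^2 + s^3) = -5*a^2 + 4*a*s + s^2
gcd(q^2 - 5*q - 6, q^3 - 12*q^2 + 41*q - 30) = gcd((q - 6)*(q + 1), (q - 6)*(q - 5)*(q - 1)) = q - 6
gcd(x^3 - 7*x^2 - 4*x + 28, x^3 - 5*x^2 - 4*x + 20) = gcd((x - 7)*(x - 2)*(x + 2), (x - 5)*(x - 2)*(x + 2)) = x^2 - 4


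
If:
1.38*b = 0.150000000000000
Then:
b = 0.11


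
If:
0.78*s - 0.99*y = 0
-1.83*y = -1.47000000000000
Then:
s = 1.02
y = 0.80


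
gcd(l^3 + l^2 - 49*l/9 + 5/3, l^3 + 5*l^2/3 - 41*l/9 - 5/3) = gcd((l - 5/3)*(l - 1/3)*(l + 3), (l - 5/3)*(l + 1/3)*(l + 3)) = l^2 + 4*l/3 - 5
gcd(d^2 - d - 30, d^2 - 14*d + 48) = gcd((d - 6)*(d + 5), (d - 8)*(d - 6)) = d - 6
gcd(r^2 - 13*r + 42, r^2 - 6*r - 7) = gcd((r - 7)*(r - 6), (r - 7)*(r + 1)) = r - 7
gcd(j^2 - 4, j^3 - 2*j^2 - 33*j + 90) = 1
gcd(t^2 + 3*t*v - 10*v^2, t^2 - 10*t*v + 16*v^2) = t - 2*v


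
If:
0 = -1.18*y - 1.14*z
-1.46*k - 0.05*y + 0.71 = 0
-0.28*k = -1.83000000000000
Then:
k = 6.54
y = -176.64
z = 182.84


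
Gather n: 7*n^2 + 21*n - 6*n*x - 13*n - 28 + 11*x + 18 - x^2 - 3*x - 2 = 7*n^2 + n*(8 - 6*x) - x^2 + 8*x - 12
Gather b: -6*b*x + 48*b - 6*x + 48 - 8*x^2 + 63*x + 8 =b*(48 - 6*x) - 8*x^2 + 57*x + 56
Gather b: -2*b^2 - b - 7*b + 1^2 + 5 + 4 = -2*b^2 - 8*b + 10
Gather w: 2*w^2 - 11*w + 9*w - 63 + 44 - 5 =2*w^2 - 2*w - 24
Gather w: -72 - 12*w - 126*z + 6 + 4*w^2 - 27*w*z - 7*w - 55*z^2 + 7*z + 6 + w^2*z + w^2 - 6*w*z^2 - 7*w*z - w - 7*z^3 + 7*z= w^2*(z + 5) + w*(-6*z^2 - 34*z - 20) - 7*z^3 - 55*z^2 - 112*z - 60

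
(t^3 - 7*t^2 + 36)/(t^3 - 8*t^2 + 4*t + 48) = (t - 3)/(t - 4)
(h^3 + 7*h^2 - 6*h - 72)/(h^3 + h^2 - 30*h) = (h^2 + h - 12)/(h*(h - 5))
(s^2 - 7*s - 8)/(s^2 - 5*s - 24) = (s + 1)/(s + 3)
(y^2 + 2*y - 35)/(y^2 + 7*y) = (y - 5)/y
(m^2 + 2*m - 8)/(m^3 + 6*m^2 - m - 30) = (m + 4)/(m^2 + 8*m + 15)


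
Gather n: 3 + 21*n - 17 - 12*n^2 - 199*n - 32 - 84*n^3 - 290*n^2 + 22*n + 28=-84*n^3 - 302*n^2 - 156*n - 18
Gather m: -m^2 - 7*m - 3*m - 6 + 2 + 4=-m^2 - 10*m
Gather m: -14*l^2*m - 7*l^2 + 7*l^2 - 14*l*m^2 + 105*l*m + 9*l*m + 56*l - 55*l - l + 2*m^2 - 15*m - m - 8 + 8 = m^2*(2 - 14*l) + m*(-14*l^2 + 114*l - 16)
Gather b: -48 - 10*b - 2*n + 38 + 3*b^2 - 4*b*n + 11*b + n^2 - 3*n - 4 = 3*b^2 + b*(1 - 4*n) + n^2 - 5*n - 14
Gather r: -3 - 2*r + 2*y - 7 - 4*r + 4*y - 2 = -6*r + 6*y - 12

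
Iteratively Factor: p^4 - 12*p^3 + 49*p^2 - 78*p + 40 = (p - 1)*(p^3 - 11*p^2 + 38*p - 40) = (p - 5)*(p - 1)*(p^2 - 6*p + 8) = (p - 5)*(p - 4)*(p - 1)*(p - 2)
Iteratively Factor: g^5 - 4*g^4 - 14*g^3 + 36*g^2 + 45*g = (g - 3)*(g^4 - g^3 - 17*g^2 - 15*g) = (g - 5)*(g - 3)*(g^3 + 4*g^2 + 3*g) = (g - 5)*(g - 3)*(g + 3)*(g^2 + g) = g*(g - 5)*(g - 3)*(g + 3)*(g + 1)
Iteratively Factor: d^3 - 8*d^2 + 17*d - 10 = (d - 5)*(d^2 - 3*d + 2) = (d - 5)*(d - 1)*(d - 2)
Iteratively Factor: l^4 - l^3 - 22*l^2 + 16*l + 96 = (l - 4)*(l^3 + 3*l^2 - 10*l - 24) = (l - 4)*(l + 4)*(l^2 - l - 6) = (l - 4)*(l + 2)*(l + 4)*(l - 3)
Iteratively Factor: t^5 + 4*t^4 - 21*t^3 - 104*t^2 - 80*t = (t + 1)*(t^4 + 3*t^3 - 24*t^2 - 80*t) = (t + 1)*(t + 4)*(t^3 - t^2 - 20*t) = t*(t + 1)*(t + 4)*(t^2 - t - 20) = t*(t + 1)*(t + 4)^2*(t - 5)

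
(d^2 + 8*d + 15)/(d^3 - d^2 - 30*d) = (d + 3)/(d*(d - 6))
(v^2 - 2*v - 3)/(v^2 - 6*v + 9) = (v + 1)/(v - 3)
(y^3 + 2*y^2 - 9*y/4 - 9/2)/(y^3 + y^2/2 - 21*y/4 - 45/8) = 2*(2*y^2 + y - 6)/(4*y^2 - 4*y - 15)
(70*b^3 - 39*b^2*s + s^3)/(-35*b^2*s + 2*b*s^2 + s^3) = (-2*b + s)/s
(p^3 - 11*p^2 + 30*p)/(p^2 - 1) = p*(p^2 - 11*p + 30)/(p^2 - 1)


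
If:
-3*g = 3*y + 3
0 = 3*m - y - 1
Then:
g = -y - 1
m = y/3 + 1/3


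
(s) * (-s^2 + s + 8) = -s^3 + s^2 + 8*s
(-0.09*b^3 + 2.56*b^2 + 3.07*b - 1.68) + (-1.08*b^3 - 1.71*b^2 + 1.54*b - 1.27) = -1.17*b^3 + 0.85*b^2 + 4.61*b - 2.95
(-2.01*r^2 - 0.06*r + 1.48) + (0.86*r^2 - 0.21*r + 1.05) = -1.15*r^2 - 0.27*r + 2.53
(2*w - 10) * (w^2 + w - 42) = 2*w^3 - 8*w^2 - 94*w + 420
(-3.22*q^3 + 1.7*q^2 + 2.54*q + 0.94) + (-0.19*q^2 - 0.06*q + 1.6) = -3.22*q^3 + 1.51*q^2 + 2.48*q + 2.54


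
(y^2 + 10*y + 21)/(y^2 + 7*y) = (y + 3)/y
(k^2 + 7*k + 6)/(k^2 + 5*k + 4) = (k + 6)/(k + 4)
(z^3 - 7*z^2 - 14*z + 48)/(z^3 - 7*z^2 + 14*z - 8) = (z^2 - 5*z - 24)/(z^2 - 5*z + 4)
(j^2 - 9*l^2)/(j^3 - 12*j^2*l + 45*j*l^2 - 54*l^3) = (j + 3*l)/(j^2 - 9*j*l + 18*l^2)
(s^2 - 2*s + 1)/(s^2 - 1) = (s - 1)/(s + 1)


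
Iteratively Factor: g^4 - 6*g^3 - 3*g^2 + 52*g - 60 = (g - 5)*(g^3 - g^2 - 8*g + 12) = (g - 5)*(g - 2)*(g^2 + g - 6) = (g - 5)*(g - 2)*(g + 3)*(g - 2)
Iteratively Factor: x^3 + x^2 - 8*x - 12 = (x - 3)*(x^2 + 4*x + 4) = (x - 3)*(x + 2)*(x + 2)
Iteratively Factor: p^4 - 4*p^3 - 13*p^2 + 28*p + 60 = (p + 2)*(p^3 - 6*p^2 - p + 30) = (p - 5)*(p + 2)*(p^2 - p - 6) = (p - 5)*(p - 3)*(p + 2)*(p + 2)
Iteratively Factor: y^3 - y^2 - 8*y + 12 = (y + 3)*(y^2 - 4*y + 4) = (y - 2)*(y + 3)*(y - 2)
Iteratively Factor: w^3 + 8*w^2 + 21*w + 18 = (w + 2)*(w^2 + 6*w + 9) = (w + 2)*(w + 3)*(w + 3)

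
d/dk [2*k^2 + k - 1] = 4*k + 1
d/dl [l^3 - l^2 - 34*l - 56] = 3*l^2 - 2*l - 34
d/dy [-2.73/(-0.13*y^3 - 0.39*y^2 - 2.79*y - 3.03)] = (-1.0647*y^2 - 2.1294*y - 7.6167)/(0.13*y^3 + 0.39*y^2 + 2.79*y + 3.03)^2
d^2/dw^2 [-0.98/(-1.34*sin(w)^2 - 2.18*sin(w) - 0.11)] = (-7.038752*sin(w)^4 - 8.588328*sin(w)^3 + 6.478584*sin(w)^2 + 17.41166*sin(w) + 9.0258)/(1.34*sin(w)^2 + 2.18*sin(w) + 0.11)^3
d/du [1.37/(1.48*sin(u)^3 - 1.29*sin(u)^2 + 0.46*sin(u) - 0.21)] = (-6.0828*sin(u)^2 + 3.5346*sin(u) - 0.6302)*cos(u)/(1.48*sin(u)^3 - 1.29*sin(u)^2 + 0.46*sin(u) - 0.21)^2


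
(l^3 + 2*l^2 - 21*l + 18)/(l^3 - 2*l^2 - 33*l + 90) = (l - 1)/(l - 5)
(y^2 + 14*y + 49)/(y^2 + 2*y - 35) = (y + 7)/(y - 5)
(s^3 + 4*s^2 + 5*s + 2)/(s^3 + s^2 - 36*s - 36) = (s^2 + 3*s + 2)/(s^2 - 36)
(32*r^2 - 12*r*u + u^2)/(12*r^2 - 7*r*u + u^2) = (8*r - u)/(3*r - u)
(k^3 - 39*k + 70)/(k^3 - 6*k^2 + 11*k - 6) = (k^2 + 2*k - 35)/(k^2 - 4*k + 3)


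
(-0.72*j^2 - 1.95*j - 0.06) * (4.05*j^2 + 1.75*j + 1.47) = -2.916*j^4 - 9.1575*j^3 - 4.7139*j^2 - 2.9715*j - 0.0882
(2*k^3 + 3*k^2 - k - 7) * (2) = 4*k^3 + 6*k^2 - 2*k - 14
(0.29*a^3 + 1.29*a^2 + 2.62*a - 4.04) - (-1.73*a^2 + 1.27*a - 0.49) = 0.29*a^3 + 3.02*a^2 + 1.35*a - 3.55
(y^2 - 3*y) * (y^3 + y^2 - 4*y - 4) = y^5 - 2*y^4 - 7*y^3 + 8*y^2 + 12*y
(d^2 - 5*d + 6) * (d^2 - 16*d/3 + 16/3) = d^4 - 31*d^3/3 + 38*d^2 - 176*d/3 + 32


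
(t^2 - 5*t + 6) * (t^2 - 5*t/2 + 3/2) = t^4 - 15*t^3/2 + 20*t^2 - 45*t/2 + 9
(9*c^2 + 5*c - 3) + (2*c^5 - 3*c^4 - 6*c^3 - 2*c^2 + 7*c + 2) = 2*c^5 - 3*c^4 - 6*c^3 + 7*c^2 + 12*c - 1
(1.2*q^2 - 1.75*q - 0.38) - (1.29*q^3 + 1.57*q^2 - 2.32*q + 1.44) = -1.29*q^3 - 0.37*q^2 + 0.57*q - 1.82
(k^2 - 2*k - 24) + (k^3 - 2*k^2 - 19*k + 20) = k^3 - k^2 - 21*k - 4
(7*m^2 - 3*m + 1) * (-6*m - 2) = -42*m^3 + 4*m^2 - 2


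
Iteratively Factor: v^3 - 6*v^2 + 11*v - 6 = (v - 2)*(v^2 - 4*v + 3) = (v - 2)*(v - 1)*(v - 3)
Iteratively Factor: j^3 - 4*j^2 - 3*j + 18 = (j + 2)*(j^2 - 6*j + 9) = (j - 3)*(j + 2)*(j - 3)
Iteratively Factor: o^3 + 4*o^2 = (o)*(o^2 + 4*o) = o*(o + 4)*(o)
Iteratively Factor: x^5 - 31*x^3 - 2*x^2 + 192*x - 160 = (x + 4)*(x^4 - 4*x^3 - 15*x^2 + 58*x - 40) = (x + 4)^2*(x^3 - 8*x^2 + 17*x - 10) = (x - 1)*(x + 4)^2*(x^2 - 7*x + 10) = (x - 2)*(x - 1)*(x + 4)^2*(x - 5)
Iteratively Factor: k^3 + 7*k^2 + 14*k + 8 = (k + 1)*(k^2 + 6*k + 8) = (k + 1)*(k + 4)*(k + 2)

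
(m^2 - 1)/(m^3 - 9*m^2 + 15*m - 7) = (m + 1)/(m^2 - 8*m + 7)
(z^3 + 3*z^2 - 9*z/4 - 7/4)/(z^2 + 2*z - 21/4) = (2*z^2 - z - 1)/(2*z - 3)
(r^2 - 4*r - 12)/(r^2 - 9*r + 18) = (r + 2)/(r - 3)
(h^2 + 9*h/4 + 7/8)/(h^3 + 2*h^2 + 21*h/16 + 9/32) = 4*(4*h + 7)/(16*h^2 + 24*h + 9)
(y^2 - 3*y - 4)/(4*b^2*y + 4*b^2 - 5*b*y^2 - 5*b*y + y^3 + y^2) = (y - 4)/(4*b^2 - 5*b*y + y^2)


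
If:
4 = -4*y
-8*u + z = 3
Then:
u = z/8 - 3/8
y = -1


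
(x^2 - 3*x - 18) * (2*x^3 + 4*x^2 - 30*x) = 2*x^5 - 2*x^4 - 78*x^3 + 18*x^2 + 540*x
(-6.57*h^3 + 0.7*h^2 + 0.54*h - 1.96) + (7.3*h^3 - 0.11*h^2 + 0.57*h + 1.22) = 0.73*h^3 + 0.59*h^2 + 1.11*h - 0.74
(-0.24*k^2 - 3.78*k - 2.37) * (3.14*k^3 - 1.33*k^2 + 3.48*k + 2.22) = -0.7536*k^5 - 11.55*k^4 - 3.2496*k^3 - 10.5351*k^2 - 16.6392*k - 5.2614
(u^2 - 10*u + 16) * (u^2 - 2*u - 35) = u^4 - 12*u^3 + u^2 + 318*u - 560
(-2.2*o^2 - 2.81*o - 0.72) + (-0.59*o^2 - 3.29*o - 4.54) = -2.79*o^2 - 6.1*o - 5.26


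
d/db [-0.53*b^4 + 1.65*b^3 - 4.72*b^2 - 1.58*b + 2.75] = -2.12*b^3 + 4.95*b^2 - 9.44*b - 1.58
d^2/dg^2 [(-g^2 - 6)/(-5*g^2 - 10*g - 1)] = 2*(-50*g^3 + 435*g^2 + 900*g + 571)/(125*g^6 + 750*g^5 + 1575*g^4 + 1300*g^3 + 315*g^2 + 30*g + 1)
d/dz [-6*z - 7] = -6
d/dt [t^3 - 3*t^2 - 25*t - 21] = 3*t^2 - 6*t - 25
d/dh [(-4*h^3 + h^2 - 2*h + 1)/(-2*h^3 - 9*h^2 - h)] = (38*h^4 - 13*h^2 + 18*h + 1)/(h^2*(4*h^4 + 36*h^3 + 85*h^2 + 18*h + 1))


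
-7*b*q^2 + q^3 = q^2*(-7*b + q)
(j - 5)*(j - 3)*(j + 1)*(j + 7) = j^4 - 42*j^2 + 64*j + 105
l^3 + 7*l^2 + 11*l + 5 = (l + 1)^2*(l + 5)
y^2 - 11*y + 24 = (y - 8)*(y - 3)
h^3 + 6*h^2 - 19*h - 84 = (h - 4)*(h + 3)*(h + 7)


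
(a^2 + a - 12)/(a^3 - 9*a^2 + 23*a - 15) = (a + 4)/(a^2 - 6*a + 5)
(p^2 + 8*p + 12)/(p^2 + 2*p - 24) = (p + 2)/(p - 4)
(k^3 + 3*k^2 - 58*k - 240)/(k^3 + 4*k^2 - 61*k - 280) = (k + 6)/(k + 7)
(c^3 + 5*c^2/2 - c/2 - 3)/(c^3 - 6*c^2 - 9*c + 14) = (c + 3/2)/(c - 7)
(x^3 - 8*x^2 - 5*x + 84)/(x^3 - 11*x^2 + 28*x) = (x + 3)/x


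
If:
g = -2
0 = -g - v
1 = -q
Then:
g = -2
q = -1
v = 2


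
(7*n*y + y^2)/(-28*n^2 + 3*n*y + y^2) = y/(-4*n + y)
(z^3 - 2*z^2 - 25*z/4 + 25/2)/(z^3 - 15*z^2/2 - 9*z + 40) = (z - 5/2)/(z - 8)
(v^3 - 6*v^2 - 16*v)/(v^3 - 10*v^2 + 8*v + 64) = v/(v - 4)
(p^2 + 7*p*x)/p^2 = (p + 7*x)/p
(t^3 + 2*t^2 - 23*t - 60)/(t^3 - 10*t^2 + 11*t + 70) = (t^2 + 7*t + 12)/(t^2 - 5*t - 14)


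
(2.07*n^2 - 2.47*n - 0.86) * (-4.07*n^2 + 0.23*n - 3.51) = -8.4249*n^4 + 10.529*n^3 - 4.3336*n^2 + 8.4719*n + 3.0186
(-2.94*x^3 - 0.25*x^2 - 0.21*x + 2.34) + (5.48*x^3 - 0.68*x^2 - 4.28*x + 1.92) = 2.54*x^3 - 0.93*x^2 - 4.49*x + 4.26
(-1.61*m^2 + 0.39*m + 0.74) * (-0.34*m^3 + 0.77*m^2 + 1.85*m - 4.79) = 0.5474*m^5 - 1.3723*m^4 - 2.9298*m^3 + 9.0032*m^2 - 0.4991*m - 3.5446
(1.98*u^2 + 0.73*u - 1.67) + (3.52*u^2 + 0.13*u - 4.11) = 5.5*u^2 + 0.86*u - 5.78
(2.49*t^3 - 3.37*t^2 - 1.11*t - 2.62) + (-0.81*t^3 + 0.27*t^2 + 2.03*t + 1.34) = 1.68*t^3 - 3.1*t^2 + 0.92*t - 1.28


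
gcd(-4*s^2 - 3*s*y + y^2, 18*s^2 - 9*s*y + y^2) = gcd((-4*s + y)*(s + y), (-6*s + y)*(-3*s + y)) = 1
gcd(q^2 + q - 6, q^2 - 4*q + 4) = q - 2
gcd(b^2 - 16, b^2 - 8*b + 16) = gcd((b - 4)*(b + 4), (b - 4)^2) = b - 4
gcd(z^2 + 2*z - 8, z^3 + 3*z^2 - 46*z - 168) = z + 4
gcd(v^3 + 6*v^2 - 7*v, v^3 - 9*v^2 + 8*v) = v^2 - v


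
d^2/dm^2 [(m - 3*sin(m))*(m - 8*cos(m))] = 3*m*sin(m) + 8*m*cos(m) + 16*sin(m) - 48*sin(2*m) - 6*cos(m) + 2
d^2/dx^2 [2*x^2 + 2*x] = 4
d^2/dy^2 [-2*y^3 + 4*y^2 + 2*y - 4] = 8 - 12*y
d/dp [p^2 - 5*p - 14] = 2*p - 5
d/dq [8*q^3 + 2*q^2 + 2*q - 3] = 24*q^2 + 4*q + 2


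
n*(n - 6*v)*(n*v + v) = n^3*v - 6*n^2*v^2 + n^2*v - 6*n*v^2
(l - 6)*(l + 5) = l^2 - l - 30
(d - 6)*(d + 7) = d^2 + d - 42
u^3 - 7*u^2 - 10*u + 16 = (u - 8)*(u - 1)*(u + 2)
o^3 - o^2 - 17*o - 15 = (o - 5)*(o + 1)*(o + 3)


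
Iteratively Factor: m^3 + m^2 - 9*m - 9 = (m - 3)*(m^2 + 4*m + 3) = (m - 3)*(m + 1)*(m + 3)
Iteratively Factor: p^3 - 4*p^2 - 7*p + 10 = (p - 5)*(p^2 + p - 2) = (p - 5)*(p + 2)*(p - 1)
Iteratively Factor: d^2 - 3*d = (d)*(d - 3)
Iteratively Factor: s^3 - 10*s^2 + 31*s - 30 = (s - 3)*(s^2 - 7*s + 10) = (s - 3)*(s - 2)*(s - 5)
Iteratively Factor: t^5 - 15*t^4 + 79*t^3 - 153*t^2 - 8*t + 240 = (t - 5)*(t^4 - 10*t^3 + 29*t^2 - 8*t - 48) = (t - 5)*(t - 3)*(t^3 - 7*t^2 + 8*t + 16) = (t - 5)*(t - 3)*(t + 1)*(t^2 - 8*t + 16) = (t - 5)*(t - 4)*(t - 3)*(t + 1)*(t - 4)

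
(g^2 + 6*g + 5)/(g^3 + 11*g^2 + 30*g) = (g + 1)/(g*(g + 6))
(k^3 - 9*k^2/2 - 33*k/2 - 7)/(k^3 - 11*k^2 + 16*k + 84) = (k + 1/2)/(k - 6)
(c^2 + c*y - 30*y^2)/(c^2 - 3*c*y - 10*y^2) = (c + 6*y)/(c + 2*y)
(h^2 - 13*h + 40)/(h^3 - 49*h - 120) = (h - 5)/(h^2 + 8*h + 15)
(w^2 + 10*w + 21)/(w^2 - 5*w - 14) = (w^2 + 10*w + 21)/(w^2 - 5*w - 14)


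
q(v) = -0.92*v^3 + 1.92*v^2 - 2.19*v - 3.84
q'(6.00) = -78.51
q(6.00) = -146.58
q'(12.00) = -353.55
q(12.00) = -1343.40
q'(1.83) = -4.41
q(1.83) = -7.06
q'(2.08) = -6.14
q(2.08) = -8.37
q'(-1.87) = -19.02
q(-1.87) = 12.99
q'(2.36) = -8.50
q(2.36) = -10.41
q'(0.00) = -2.19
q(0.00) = -3.84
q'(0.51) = -0.95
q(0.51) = -4.58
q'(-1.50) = -14.16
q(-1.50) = 6.87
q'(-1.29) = -11.74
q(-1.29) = 4.16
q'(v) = -2.76*v^2 + 3.84*v - 2.19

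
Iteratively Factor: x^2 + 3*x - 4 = (x - 1)*(x + 4)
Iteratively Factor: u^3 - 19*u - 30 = (u + 2)*(u^2 - 2*u - 15) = (u - 5)*(u + 2)*(u + 3)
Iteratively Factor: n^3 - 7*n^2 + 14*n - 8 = (n - 2)*(n^2 - 5*n + 4) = (n - 2)*(n - 1)*(n - 4)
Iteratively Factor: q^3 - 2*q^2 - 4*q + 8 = (q + 2)*(q^2 - 4*q + 4) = (q - 2)*(q + 2)*(q - 2)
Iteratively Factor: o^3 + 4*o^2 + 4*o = (o + 2)*(o^2 + 2*o) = (o + 2)^2*(o)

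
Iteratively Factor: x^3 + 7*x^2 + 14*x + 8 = (x + 1)*(x^2 + 6*x + 8) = (x + 1)*(x + 4)*(x + 2)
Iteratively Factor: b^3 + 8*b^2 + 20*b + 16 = (b + 2)*(b^2 + 6*b + 8) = (b + 2)*(b + 4)*(b + 2)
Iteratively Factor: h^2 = (h)*(h)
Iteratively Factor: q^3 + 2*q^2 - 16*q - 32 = (q + 2)*(q^2 - 16) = (q + 2)*(q + 4)*(q - 4)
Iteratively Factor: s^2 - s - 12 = (s - 4)*(s + 3)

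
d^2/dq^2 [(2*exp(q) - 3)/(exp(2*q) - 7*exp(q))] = (2*exp(3*q) + 2*exp(2*q) + 63*exp(q) - 147)*exp(-q)/(exp(3*q) - 21*exp(2*q) + 147*exp(q) - 343)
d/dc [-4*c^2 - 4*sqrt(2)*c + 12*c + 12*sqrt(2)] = -8*c - 4*sqrt(2) + 12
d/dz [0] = 0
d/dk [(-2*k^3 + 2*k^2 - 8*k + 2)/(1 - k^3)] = 2*(k^4 - 8*k^3 + 2*k - 4)/(k^6 - 2*k^3 + 1)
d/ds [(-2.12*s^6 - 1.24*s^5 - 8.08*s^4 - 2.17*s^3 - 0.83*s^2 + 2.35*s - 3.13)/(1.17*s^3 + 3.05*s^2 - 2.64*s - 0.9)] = (-7.4412*s^8 - 28.7656*s^7 + 7.1844*s^6 - 24.7456*s^5 + 63.9262*s^4 + 35.0466*s^3 + 11.869*s^2 + 20.587*s - 10.3782)/(1.3689*s^6 + 7.137*s^5 + 3.1249*s^4 - 18.21*s^3 + 1.4796*s^2 + 4.752*s + 0.81)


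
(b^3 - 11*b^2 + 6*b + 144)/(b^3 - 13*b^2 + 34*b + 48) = (b + 3)/(b + 1)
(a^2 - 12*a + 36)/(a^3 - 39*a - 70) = (-a^2 + 12*a - 36)/(-a^3 + 39*a + 70)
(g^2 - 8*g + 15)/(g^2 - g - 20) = (g - 3)/(g + 4)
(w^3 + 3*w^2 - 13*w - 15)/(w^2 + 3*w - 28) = (w^3 + 3*w^2 - 13*w - 15)/(w^2 + 3*w - 28)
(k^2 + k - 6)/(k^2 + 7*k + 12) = (k - 2)/(k + 4)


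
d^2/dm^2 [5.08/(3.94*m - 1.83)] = 157.719776/(3.94*m - 1.83)^3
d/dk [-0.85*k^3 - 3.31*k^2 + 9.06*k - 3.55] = -2.55*k^2 - 6.62*k + 9.06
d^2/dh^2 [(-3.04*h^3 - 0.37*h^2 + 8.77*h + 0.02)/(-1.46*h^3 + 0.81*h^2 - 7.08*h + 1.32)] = (-1.4210854715202e-14*h^7 + 8.76759199999999*h^6 - 300.708024*h^5 + 109.073388*h^4 + 482.672334*h^3 - 376.975044*h^2 + 88.4995920000001*h - 164.594736)/(3.112136*h^9 - 5.179788*h^8 + 48.148902*h^7 - 59.209425*h^6 + 242.855388*h^5 - 206.272764*h^4 + 407.94624*h^3 - 202.734576*h^2 + 37.008576*h - 2.299968)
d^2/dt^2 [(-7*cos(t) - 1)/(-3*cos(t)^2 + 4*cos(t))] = (-120*sin(t)^4/cos(t)^3 + 63*sin(t)^2 + 99 - 202/cos(t) - 72/cos(t)^2 + 152/cos(t)^3)/(3*cos(t) - 4)^3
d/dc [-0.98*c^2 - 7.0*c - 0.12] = -1.96*c - 7.0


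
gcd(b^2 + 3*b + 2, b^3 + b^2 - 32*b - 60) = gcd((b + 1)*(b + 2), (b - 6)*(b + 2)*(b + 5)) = b + 2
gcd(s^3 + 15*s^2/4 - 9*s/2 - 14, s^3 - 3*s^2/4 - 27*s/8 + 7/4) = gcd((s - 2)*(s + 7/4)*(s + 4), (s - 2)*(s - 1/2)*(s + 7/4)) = s^2 - s/4 - 7/2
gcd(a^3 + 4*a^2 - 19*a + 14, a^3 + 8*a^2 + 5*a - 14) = a^2 + 6*a - 7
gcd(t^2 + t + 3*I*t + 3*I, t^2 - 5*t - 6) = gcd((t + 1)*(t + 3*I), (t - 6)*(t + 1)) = t + 1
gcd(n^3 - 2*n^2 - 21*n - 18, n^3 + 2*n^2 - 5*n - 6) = n^2 + 4*n + 3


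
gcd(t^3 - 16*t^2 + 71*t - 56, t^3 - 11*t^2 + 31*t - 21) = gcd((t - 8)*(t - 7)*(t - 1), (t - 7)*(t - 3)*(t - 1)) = t^2 - 8*t + 7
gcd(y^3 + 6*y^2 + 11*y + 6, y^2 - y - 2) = y + 1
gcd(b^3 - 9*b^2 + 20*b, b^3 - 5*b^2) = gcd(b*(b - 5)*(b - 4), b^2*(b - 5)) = b^2 - 5*b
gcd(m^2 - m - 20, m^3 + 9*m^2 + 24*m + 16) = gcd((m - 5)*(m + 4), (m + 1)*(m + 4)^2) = m + 4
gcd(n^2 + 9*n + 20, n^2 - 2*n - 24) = n + 4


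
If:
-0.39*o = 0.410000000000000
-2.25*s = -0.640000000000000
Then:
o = -1.05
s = 0.28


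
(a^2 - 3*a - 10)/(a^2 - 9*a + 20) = (a + 2)/(a - 4)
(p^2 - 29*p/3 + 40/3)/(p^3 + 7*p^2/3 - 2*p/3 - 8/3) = (3*p^2 - 29*p + 40)/(3*p^3 + 7*p^2 - 2*p - 8)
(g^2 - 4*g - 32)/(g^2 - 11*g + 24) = (g + 4)/(g - 3)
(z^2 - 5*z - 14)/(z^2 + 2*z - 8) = (z^2 - 5*z - 14)/(z^2 + 2*z - 8)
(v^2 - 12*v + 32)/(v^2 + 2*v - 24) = (v - 8)/(v + 6)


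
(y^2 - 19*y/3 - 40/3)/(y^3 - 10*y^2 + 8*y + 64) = (y + 5/3)/(y^2 - 2*y - 8)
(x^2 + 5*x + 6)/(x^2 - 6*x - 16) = (x + 3)/(x - 8)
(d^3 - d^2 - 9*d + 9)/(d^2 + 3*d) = d - 4 + 3/d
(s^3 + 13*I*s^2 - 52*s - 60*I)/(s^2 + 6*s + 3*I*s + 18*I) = (s^3 + 13*I*s^2 - 52*s - 60*I)/(s^2 + 3*s*(2 + I) + 18*I)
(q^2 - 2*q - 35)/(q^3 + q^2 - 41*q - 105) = 1/(q + 3)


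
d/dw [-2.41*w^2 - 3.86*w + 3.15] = -4.82*w - 3.86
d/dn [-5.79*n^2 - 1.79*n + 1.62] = -11.58*n - 1.79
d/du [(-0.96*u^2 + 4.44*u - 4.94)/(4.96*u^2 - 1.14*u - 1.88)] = (-20.928*u^2 + 52.6144*u - 13.9788)/(24.6016*u^4 - 11.3088*u^3 - 17.35*u^2 + 4.2864*u + 3.5344)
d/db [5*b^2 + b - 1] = 10*b + 1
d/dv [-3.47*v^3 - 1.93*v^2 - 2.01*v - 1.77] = -10.41*v^2 - 3.86*v - 2.01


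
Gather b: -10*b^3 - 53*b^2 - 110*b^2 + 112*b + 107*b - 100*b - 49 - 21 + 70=-10*b^3 - 163*b^2 + 119*b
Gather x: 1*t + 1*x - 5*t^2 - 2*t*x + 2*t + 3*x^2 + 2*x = -5*t^2 + 3*t + 3*x^2 + x*(3 - 2*t)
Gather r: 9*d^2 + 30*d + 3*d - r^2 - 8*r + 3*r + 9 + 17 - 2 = 9*d^2 + 33*d - r^2 - 5*r + 24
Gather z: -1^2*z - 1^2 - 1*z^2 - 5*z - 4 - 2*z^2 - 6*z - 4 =-3*z^2 - 12*z - 9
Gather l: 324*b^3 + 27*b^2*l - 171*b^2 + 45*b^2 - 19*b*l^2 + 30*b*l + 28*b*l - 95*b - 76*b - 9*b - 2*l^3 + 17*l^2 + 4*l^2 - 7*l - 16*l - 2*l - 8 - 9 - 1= 324*b^3 - 126*b^2 - 180*b - 2*l^3 + l^2*(21 - 19*b) + l*(27*b^2 + 58*b - 25) - 18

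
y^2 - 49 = (y - 7)*(y + 7)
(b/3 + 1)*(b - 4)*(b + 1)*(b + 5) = b^4/3 + 5*b^3/3 - 13*b^2/3 - 77*b/3 - 20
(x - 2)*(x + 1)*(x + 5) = x^3 + 4*x^2 - 7*x - 10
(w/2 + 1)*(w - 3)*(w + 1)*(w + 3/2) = w^4/2 + 3*w^3/4 - 7*w^2/2 - 33*w/4 - 9/2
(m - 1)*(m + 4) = m^2 + 3*m - 4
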